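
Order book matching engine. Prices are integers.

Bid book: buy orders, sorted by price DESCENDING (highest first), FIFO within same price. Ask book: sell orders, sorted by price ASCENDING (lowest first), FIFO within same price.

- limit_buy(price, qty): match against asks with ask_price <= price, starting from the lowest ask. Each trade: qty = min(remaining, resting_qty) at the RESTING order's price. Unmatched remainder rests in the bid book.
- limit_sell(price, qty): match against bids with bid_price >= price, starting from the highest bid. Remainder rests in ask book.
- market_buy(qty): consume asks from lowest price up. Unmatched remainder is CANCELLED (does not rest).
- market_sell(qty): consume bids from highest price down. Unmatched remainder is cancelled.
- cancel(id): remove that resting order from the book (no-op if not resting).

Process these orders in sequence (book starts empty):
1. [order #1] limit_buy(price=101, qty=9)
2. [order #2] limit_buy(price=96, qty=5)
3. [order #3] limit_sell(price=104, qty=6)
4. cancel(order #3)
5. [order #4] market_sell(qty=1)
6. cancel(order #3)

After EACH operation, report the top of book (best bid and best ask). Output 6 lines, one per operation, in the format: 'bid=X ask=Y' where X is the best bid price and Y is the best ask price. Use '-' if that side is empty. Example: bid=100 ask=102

Answer: bid=101 ask=-
bid=101 ask=-
bid=101 ask=104
bid=101 ask=-
bid=101 ask=-
bid=101 ask=-

Derivation:
After op 1 [order #1] limit_buy(price=101, qty=9): fills=none; bids=[#1:9@101] asks=[-]
After op 2 [order #2] limit_buy(price=96, qty=5): fills=none; bids=[#1:9@101 #2:5@96] asks=[-]
After op 3 [order #3] limit_sell(price=104, qty=6): fills=none; bids=[#1:9@101 #2:5@96] asks=[#3:6@104]
After op 4 cancel(order #3): fills=none; bids=[#1:9@101 #2:5@96] asks=[-]
After op 5 [order #4] market_sell(qty=1): fills=#1x#4:1@101; bids=[#1:8@101 #2:5@96] asks=[-]
After op 6 cancel(order #3): fills=none; bids=[#1:8@101 #2:5@96] asks=[-]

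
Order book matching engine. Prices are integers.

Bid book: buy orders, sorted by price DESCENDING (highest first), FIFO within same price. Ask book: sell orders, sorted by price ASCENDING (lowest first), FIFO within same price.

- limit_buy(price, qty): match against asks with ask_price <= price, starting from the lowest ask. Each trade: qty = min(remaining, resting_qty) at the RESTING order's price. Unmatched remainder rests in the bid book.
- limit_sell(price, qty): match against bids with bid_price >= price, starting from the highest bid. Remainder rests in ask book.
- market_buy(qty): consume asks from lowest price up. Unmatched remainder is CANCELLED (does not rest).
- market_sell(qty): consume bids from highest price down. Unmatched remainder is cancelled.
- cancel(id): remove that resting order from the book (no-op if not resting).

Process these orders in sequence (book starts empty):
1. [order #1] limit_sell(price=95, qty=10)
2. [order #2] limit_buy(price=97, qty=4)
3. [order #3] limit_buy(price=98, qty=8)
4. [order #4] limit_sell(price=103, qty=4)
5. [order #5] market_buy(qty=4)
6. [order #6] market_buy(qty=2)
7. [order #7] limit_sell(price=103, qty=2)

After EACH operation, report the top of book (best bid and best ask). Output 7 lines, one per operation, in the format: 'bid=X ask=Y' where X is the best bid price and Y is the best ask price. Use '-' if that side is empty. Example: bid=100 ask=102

Answer: bid=- ask=95
bid=- ask=95
bid=98 ask=-
bid=98 ask=103
bid=98 ask=-
bid=98 ask=-
bid=98 ask=103

Derivation:
After op 1 [order #1] limit_sell(price=95, qty=10): fills=none; bids=[-] asks=[#1:10@95]
After op 2 [order #2] limit_buy(price=97, qty=4): fills=#2x#1:4@95; bids=[-] asks=[#1:6@95]
After op 3 [order #3] limit_buy(price=98, qty=8): fills=#3x#1:6@95; bids=[#3:2@98] asks=[-]
After op 4 [order #4] limit_sell(price=103, qty=4): fills=none; bids=[#3:2@98] asks=[#4:4@103]
After op 5 [order #5] market_buy(qty=4): fills=#5x#4:4@103; bids=[#3:2@98] asks=[-]
After op 6 [order #6] market_buy(qty=2): fills=none; bids=[#3:2@98] asks=[-]
After op 7 [order #7] limit_sell(price=103, qty=2): fills=none; bids=[#3:2@98] asks=[#7:2@103]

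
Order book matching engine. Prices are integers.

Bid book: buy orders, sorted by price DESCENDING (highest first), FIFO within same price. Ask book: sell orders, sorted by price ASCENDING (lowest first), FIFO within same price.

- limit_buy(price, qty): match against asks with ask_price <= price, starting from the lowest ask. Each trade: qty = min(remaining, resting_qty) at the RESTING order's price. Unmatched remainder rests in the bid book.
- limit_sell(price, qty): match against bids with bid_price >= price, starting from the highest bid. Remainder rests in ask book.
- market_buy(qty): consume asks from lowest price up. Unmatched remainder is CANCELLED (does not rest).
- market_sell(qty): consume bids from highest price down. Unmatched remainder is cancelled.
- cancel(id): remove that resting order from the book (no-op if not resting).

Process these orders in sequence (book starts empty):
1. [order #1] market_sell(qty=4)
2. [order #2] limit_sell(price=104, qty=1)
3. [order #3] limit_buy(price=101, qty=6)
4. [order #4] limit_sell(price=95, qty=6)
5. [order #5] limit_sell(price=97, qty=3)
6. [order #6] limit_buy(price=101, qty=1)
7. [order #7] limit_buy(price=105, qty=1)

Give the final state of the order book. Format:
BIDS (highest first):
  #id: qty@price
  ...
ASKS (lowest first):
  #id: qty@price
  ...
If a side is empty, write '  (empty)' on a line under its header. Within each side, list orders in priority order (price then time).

Answer: BIDS (highest first):
  (empty)
ASKS (lowest first):
  #5: 1@97
  #2: 1@104

Derivation:
After op 1 [order #1] market_sell(qty=4): fills=none; bids=[-] asks=[-]
After op 2 [order #2] limit_sell(price=104, qty=1): fills=none; bids=[-] asks=[#2:1@104]
After op 3 [order #3] limit_buy(price=101, qty=6): fills=none; bids=[#3:6@101] asks=[#2:1@104]
After op 4 [order #4] limit_sell(price=95, qty=6): fills=#3x#4:6@101; bids=[-] asks=[#2:1@104]
After op 5 [order #5] limit_sell(price=97, qty=3): fills=none; bids=[-] asks=[#5:3@97 #2:1@104]
After op 6 [order #6] limit_buy(price=101, qty=1): fills=#6x#5:1@97; bids=[-] asks=[#5:2@97 #2:1@104]
After op 7 [order #7] limit_buy(price=105, qty=1): fills=#7x#5:1@97; bids=[-] asks=[#5:1@97 #2:1@104]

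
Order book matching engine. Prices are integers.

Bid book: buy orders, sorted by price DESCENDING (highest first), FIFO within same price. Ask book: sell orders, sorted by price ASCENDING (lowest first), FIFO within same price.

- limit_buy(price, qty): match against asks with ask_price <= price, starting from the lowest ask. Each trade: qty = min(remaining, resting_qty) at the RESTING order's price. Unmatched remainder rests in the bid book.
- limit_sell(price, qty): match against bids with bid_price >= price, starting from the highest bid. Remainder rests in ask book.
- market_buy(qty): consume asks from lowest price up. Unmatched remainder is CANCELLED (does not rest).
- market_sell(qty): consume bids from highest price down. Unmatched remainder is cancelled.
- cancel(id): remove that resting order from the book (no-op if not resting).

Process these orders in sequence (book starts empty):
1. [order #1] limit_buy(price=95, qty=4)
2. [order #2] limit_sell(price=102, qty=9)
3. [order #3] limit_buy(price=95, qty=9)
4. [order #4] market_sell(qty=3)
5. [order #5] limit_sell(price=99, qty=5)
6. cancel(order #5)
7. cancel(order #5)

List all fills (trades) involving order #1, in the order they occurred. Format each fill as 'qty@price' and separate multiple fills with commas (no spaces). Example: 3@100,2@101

After op 1 [order #1] limit_buy(price=95, qty=4): fills=none; bids=[#1:4@95] asks=[-]
After op 2 [order #2] limit_sell(price=102, qty=9): fills=none; bids=[#1:4@95] asks=[#2:9@102]
After op 3 [order #3] limit_buy(price=95, qty=9): fills=none; bids=[#1:4@95 #3:9@95] asks=[#2:9@102]
After op 4 [order #4] market_sell(qty=3): fills=#1x#4:3@95; bids=[#1:1@95 #3:9@95] asks=[#2:9@102]
After op 5 [order #5] limit_sell(price=99, qty=5): fills=none; bids=[#1:1@95 #3:9@95] asks=[#5:5@99 #2:9@102]
After op 6 cancel(order #5): fills=none; bids=[#1:1@95 #3:9@95] asks=[#2:9@102]
After op 7 cancel(order #5): fills=none; bids=[#1:1@95 #3:9@95] asks=[#2:9@102]

Answer: 3@95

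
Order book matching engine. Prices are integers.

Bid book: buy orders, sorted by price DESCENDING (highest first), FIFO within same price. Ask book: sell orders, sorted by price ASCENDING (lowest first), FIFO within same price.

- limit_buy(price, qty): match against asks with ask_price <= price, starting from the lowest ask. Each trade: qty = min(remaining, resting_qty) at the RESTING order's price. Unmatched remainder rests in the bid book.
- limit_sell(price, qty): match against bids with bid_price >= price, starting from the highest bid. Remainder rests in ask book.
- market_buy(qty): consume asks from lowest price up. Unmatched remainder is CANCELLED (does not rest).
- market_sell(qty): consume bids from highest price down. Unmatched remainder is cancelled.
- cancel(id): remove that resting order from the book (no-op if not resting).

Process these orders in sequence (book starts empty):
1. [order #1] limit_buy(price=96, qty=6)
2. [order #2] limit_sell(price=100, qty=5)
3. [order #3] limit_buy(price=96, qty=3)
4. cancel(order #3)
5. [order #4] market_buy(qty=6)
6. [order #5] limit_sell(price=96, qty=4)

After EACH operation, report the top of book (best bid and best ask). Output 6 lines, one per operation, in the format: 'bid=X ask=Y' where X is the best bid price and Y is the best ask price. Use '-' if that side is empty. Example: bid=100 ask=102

After op 1 [order #1] limit_buy(price=96, qty=6): fills=none; bids=[#1:6@96] asks=[-]
After op 2 [order #2] limit_sell(price=100, qty=5): fills=none; bids=[#1:6@96] asks=[#2:5@100]
After op 3 [order #3] limit_buy(price=96, qty=3): fills=none; bids=[#1:6@96 #3:3@96] asks=[#2:5@100]
After op 4 cancel(order #3): fills=none; bids=[#1:6@96] asks=[#2:5@100]
After op 5 [order #4] market_buy(qty=6): fills=#4x#2:5@100; bids=[#1:6@96] asks=[-]
After op 6 [order #5] limit_sell(price=96, qty=4): fills=#1x#5:4@96; bids=[#1:2@96] asks=[-]

Answer: bid=96 ask=-
bid=96 ask=100
bid=96 ask=100
bid=96 ask=100
bid=96 ask=-
bid=96 ask=-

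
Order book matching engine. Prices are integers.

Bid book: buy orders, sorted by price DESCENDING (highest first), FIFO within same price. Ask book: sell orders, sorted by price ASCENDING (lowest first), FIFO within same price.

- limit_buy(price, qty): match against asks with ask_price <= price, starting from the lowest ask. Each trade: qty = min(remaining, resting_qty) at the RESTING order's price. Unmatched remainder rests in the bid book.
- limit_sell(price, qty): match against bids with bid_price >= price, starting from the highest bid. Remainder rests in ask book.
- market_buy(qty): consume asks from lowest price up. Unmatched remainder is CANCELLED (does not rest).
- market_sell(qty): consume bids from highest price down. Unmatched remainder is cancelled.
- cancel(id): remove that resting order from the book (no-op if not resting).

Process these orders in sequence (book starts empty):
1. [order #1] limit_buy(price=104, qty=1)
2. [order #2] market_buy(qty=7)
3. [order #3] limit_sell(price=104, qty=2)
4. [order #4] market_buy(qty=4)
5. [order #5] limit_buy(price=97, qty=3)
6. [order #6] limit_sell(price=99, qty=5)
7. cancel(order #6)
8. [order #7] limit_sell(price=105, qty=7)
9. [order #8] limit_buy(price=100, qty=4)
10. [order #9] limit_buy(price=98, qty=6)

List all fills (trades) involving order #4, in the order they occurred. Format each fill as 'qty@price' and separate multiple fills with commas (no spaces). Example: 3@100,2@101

After op 1 [order #1] limit_buy(price=104, qty=1): fills=none; bids=[#1:1@104] asks=[-]
After op 2 [order #2] market_buy(qty=7): fills=none; bids=[#1:1@104] asks=[-]
After op 3 [order #3] limit_sell(price=104, qty=2): fills=#1x#3:1@104; bids=[-] asks=[#3:1@104]
After op 4 [order #4] market_buy(qty=4): fills=#4x#3:1@104; bids=[-] asks=[-]
After op 5 [order #5] limit_buy(price=97, qty=3): fills=none; bids=[#5:3@97] asks=[-]
After op 6 [order #6] limit_sell(price=99, qty=5): fills=none; bids=[#5:3@97] asks=[#6:5@99]
After op 7 cancel(order #6): fills=none; bids=[#5:3@97] asks=[-]
After op 8 [order #7] limit_sell(price=105, qty=7): fills=none; bids=[#5:3@97] asks=[#7:7@105]
After op 9 [order #8] limit_buy(price=100, qty=4): fills=none; bids=[#8:4@100 #5:3@97] asks=[#7:7@105]
After op 10 [order #9] limit_buy(price=98, qty=6): fills=none; bids=[#8:4@100 #9:6@98 #5:3@97] asks=[#7:7@105]

Answer: 1@104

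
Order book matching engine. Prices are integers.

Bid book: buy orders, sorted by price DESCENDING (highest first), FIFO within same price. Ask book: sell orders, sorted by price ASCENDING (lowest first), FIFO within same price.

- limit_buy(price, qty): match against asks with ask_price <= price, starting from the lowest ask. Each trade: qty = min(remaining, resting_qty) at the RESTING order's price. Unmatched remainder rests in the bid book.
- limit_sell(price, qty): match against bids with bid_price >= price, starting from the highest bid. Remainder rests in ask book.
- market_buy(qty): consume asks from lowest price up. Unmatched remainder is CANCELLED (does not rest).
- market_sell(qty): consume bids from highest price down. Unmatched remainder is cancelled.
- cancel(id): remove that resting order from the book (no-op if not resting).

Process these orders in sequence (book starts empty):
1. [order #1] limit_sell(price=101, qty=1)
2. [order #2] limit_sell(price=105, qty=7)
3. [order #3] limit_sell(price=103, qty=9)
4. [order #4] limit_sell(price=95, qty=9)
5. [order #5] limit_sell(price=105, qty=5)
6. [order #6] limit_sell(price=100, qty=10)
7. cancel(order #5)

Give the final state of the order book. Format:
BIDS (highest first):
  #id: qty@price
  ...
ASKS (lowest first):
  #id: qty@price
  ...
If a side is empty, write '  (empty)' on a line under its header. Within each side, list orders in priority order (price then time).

Answer: BIDS (highest first):
  (empty)
ASKS (lowest first):
  #4: 9@95
  #6: 10@100
  #1: 1@101
  #3: 9@103
  #2: 7@105

Derivation:
After op 1 [order #1] limit_sell(price=101, qty=1): fills=none; bids=[-] asks=[#1:1@101]
After op 2 [order #2] limit_sell(price=105, qty=7): fills=none; bids=[-] asks=[#1:1@101 #2:7@105]
After op 3 [order #3] limit_sell(price=103, qty=9): fills=none; bids=[-] asks=[#1:1@101 #3:9@103 #2:7@105]
After op 4 [order #4] limit_sell(price=95, qty=9): fills=none; bids=[-] asks=[#4:9@95 #1:1@101 #3:9@103 #2:7@105]
After op 5 [order #5] limit_sell(price=105, qty=5): fills=none; bids=[-] asks=[#4:9@95 #1:1@101 #3:9@103 #2:7@105 #5:5@105]
After op 6 [order #6] limit_sell(price=100, qty=10): fills=none; bids=[-] asks=[#4:9@95 #6:10@100 #1:1@101 #3:9@103 #2:7@105 #5:5@105]
After op 7 cancel(order #5): fills=none; bids=[-] asks=[#4:9@95 #6:10@100 #1:1@101 #3:9@103 #2:7@105]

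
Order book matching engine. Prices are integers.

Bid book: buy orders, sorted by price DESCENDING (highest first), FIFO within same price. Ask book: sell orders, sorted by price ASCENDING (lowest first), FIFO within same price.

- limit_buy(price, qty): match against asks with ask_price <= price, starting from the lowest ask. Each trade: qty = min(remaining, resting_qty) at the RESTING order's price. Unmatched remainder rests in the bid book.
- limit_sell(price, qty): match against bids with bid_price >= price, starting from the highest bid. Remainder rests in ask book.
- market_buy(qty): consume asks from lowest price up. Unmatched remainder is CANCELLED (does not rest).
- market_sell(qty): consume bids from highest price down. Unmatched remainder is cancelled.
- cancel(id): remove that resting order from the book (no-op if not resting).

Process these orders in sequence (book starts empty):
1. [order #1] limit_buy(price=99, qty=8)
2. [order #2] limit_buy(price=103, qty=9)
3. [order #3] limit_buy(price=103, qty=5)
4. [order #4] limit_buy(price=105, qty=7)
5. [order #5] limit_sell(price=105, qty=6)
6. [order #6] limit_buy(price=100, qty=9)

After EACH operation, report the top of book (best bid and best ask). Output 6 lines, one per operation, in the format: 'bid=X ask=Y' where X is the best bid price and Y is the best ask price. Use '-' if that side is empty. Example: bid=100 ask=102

Answer: bid=99 ask=-
bid=103 ask=-
bid=103 ask=-
bid=105 ask=-
bid=105 ask=-
bid=105 ask=-

Derivation:
After op 1 [order #1] limit_buy(price=99, qty=8): fills=none; bids=[#1:8@99] asks=[-]
After op 2 [order #2] limit_buy(price=103, qty=9): fills=none; bids=[#2:9@103 #1:8@99] asks=[-]
After op 3 [order #3] limit_buy(price=103, qty=5): fills=none; bids=[#2:9@103 #3:5@103 #1:8@99] asks=[-]
After op 4 [order #4] limit_buy(price=105, qty=7): fills=none; bids=[#4:7@105 #2:9@103 #3:5@103 #1:8@99] asks=[-]
After op 5 [order #5] limit_sell(price=105, qty=6): fills=#4x#5:6@105; bids=[#4:1@105 #2:9@103 #3:5@103 #1:8@99] asks=[-]
After op 6 [order #6] limit_buy(price=100, qty=9): fills=none; bids=[#4:1@105 #2:9@103 #3:5@103 #6:9@100 #1:8@99] asks=[-]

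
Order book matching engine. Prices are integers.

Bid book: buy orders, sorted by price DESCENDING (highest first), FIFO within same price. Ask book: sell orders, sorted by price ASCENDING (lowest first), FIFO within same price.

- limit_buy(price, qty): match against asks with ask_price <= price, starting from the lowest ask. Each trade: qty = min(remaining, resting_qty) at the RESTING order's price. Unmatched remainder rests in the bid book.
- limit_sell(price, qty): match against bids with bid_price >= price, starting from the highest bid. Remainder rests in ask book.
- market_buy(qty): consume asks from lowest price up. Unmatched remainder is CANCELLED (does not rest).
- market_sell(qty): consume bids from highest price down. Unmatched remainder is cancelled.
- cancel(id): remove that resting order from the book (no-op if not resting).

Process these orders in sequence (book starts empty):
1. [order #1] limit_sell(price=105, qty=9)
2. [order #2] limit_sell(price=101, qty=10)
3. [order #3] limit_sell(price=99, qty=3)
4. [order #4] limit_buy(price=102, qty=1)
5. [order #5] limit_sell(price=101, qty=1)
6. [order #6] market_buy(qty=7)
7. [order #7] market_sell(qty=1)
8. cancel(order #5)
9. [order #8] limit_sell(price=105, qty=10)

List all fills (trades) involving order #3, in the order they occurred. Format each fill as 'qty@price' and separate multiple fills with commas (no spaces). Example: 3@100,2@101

After op 1 [order #1] limit_sell(price=105, qty=9): fills=none; bids=[-] asks=[#1:9@105]
After op 2 [order #2] limit_sell(price=101, qty=10): fills=none; bids=[-] asks=[#2:10@101 #1:9@105]
After op 3 [order #3] limit_sell(price=99, qty=3): fills=none; bids=[-] asks=[#3:3@99 #2:10@101 #1:9@105]
After op 4 [order #4] limit_buy(price=102, qty=1): fills=#4x#3:1@99; bids=[-] asks=[#3:2@99 #2:10@101 #1:9@105]
After op 5 [order #5] limit_sell(price=101, qty=1): fills=none; bids=[-] asks=[#3:2@99 #2:10@101 #5:1@101 #1:9@105]
After op 6 [order #6] market_buy(qty=7): fills=#6x#3:2@99 #6x#2:5@101; bids=[-] asks=[#2:5@101 #5:1@101 #1:9@105]
After op 7 [order #7] market_sell(qty=1): fills=none; bids=[-] asks=[#2:5@101 #5:1@101 #1:9@105]
After op 8 cancel(order #5): fills=none; bids=[-] asks=[#2:5@101 #1:9@105]
After op 9 [order #8] limit_sell(price=105, qty=10): fills=none; bids=[-] asks=[#2:5@101 #1:9@105 #8:10@105]

Answer: 1@99,2@99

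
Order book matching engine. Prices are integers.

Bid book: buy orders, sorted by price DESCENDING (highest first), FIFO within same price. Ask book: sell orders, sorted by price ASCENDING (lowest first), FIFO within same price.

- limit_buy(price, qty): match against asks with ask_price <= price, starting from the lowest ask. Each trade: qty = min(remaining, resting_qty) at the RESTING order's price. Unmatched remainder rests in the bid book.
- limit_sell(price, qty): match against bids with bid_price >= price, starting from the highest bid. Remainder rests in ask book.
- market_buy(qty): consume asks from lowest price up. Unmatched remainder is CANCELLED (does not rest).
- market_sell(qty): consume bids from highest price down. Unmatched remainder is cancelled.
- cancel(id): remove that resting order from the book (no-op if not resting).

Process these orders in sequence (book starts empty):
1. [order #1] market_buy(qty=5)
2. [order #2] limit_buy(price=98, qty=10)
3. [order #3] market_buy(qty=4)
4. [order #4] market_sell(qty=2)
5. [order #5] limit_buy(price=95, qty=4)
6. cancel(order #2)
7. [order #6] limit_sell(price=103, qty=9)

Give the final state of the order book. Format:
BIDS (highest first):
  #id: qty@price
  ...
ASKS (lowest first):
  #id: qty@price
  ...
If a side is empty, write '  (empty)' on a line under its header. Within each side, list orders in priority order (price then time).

After op 1 [order #1] market_buy(qty=5): fills=none; bids=[-] asks=[-]
After op 2 [order #2] limit_buy(price=98, qty=10): fills=none; bids=[#2:10@98] asks=[-]
After op 3 [order #3] market_buy(qty=4): fills=none; bids=[#2:10@98] asks=[-]
After op 4 [order #4] market_sell(qty=2): fills=#2x#4:2@98; bids=[#2:8@98] asks=[-]
After op 5 [order #5] limit_buy(price=95, qty=4): fills=none; bids=[#2:8@98 #5:4@95] asks=[-]
After op 6 cancel(order #2): fills=none; bids=[#5:4@95] asks=[-]
After op 7 [order #6] limit_sell(price=103, qty=9): fills=none; bids=[#5:4@95] asks=[#6:9@103]

Answer: BIDS (highest first):
  #5: 4@95
ASKS (lowest first):
  #6: 9@103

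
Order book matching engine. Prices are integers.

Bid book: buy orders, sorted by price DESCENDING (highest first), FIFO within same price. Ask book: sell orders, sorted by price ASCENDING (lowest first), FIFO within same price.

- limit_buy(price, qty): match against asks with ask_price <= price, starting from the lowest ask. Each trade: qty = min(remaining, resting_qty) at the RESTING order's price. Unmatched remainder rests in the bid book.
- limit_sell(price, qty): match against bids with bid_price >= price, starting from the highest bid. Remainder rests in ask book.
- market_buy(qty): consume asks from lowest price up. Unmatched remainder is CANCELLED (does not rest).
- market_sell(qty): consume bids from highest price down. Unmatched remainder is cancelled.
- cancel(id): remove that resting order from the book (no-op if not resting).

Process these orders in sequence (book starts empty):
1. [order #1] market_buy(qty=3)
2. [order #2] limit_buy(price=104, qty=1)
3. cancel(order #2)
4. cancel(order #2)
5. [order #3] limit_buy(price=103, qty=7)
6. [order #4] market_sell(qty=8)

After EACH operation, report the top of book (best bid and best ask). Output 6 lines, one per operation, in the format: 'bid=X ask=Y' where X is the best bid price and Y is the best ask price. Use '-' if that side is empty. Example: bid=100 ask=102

Answer: bid=- ask=-
bid=104 ask=-
bid=- ask=-
bid=- ask=-
bid=103 ask=-
bid=- ask=-

Derivation:
After op 1 [order #1] market_buy(qty=3): fills=none; bids=[-] asks=[-]
After op 2 [order #2] limit_buy(price=104, qty=1): fills=none; bids=[#2:1@104] asks=[-]
After op 3 cancel(order #2): fills=none; bids=[-] asks=[-]
After op 4 cancel(order #2): fills=none; bids=[-] asks=[-]
After op 5 [order #3] limit_buy(price=103, qty=7): fills=none; bids=[#3:7@103] asks=[-]
After op 6 [order #4] market_sell(qty=8): fills=#3x#4:7@103; bids=[-] asks=[-]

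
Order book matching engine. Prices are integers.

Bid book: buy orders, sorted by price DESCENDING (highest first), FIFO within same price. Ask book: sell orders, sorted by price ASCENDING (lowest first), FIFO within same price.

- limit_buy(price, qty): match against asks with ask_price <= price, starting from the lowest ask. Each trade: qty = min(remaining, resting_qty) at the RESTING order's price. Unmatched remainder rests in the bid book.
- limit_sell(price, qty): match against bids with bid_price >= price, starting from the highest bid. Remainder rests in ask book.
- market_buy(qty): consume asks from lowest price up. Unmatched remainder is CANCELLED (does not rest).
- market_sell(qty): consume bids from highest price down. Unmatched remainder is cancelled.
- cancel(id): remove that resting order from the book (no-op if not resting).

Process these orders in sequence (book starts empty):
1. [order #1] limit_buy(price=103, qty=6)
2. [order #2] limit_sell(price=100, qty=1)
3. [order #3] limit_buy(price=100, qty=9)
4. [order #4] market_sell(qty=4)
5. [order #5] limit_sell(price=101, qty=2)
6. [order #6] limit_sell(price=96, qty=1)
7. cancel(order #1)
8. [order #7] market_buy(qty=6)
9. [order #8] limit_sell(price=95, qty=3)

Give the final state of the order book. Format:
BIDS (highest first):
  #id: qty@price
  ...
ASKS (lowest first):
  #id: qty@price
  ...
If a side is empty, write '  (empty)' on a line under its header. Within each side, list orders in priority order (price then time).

Answer: BIDS (highest first):
  #3: 5@100
ASKS (lowest first):
  (empty)

Derivation:
After op 1 [order #1] limit_buy(price=103, qty=6): fills=none; bids=[#1:6@103] asks=[-]
After op 2 [order #2] limit_sell(price=100, qty=1): fills=#1x#2:1@103; bids=[#1:5@103] asks=[-]
After op 3 [order #3] limit_buy(price=100, qty=9): fills=none; bids=[#1:5@103 #3:9@100] asks=[-]
After op 4 [order #4] market_sell(qty=4): fills=#1x#4:4@103; bids=[#1:1@103 #3:9@100] asks=[-]
After op 5 [order #5] limit_sell(price=101, qty=2): fills=#1x#5:1@103; bids=[#3:9@100] asks=[#5:1@101]
After op 6 [order #6] limit_sell(price=96, qty=1): fills=#3x#6:1@100; bids=[#3:8@100] asks=[#5:1@101]
After op 7 cancel(order #1): fills=none; bids=[#3:8@100] asks=[#5:1@101]
After op 8 [order #7] market_buy(qty=6): fills=#7x#5:1@101; bids=[#3:8@100] asks=[-]
After op 9 [order #8] limit_sell(price=95, qty=3): fills=#3x#8:3@100; bids=[#3:5@100] asks=[-]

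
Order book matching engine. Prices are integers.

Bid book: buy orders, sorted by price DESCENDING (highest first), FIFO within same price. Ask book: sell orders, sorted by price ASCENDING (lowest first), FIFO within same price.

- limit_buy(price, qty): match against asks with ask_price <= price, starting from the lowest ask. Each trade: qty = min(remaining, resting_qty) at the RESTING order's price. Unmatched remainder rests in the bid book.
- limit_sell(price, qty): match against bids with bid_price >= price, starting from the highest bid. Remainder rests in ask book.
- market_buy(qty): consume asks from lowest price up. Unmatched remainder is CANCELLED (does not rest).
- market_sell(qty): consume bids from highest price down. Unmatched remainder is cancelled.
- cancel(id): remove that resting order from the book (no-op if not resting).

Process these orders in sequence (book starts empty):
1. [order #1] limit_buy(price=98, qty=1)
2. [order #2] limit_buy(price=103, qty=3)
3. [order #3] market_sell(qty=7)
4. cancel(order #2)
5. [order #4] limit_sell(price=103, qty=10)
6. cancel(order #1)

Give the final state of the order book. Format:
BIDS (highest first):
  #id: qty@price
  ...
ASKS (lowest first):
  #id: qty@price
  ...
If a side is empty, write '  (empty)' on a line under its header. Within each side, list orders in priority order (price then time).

Answer: BIDS (highest first):
  (empty)
ASKS (lowest first):
  #4: 10@103

Derivation:
After op 1 [order #1] limit_buy(price=98, qty=1): fills=none; bids=[#1:1@98] asks=[-]
After op 2 [order #2] limit_buy(price=103, qty=3): fills=none; bids=[#2:3@103 #1:1@98] asks=[-]
After op 3 [order #3] market_sell(qty=7): fills=#2x#3:3@103 #1x#3:1@98; bids=[-] asks=[-]
After op 4 cancel(order #2): fills=none; bids=[-] asks=[-]
After op 5 [order #4] limit_sell(price=103, qty=10): fills=none; bids=[-] asks=[#4:10@103]
After op 6 cancel(order #1): fills=none; bids=[-] asks=[#4:10@103]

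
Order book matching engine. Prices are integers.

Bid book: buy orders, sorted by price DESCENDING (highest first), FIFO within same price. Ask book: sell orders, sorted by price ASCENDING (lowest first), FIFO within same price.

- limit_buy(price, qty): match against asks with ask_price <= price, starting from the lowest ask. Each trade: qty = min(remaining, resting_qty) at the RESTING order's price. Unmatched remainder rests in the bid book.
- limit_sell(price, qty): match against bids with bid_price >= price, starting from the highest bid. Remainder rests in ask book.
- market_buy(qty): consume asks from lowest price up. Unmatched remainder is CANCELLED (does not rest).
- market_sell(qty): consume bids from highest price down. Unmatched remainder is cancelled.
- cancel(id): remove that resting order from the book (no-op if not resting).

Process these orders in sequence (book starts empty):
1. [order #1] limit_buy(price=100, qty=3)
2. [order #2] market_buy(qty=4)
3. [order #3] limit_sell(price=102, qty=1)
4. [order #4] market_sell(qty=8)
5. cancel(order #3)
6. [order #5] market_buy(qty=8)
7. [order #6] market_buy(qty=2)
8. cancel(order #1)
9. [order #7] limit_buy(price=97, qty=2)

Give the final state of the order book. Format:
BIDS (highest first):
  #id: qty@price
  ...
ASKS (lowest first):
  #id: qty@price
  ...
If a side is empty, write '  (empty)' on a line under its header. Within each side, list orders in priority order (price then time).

Answer: BIDS (highest first):
  #7: 2@97
ASKS (lowest first):
  (empty)

Derivation:
After op 1 [order #1] limit_buy(price=100, qty=3): fills=none; bids=[#1:3@100] asks=[-]
After op 2 [order #2] market_buy(qty=4): fills=none; bids=[#1:3@100] asks=[-]
After op 3 [order #3] limit_sell(price=102, qty=1): fills=none; bids=[#1:3@100] asks=[#3:1@102]
After op 4 [order #4] market_sell(qty=8): fills=#1x#4:3@100; bids=[-] asks=[#3:1@102]
After op 5 cancel(order #3): fills=none; bids=[-] asks=[-]
After op 6 [order #5] market_buy(qty=8): fills=none; bids=[-] asks=[-]
After op 7 [order #6] market_buy(qty=2): fills=none; bids=[-] asks=[-]
After op 8 cancel(order #1): fills=none; bids=[-] asks=[-]
After op 9 [order #7] limit_buy(price=97, qty=2): fills=none; bids=[#7:2@97] asks=[-]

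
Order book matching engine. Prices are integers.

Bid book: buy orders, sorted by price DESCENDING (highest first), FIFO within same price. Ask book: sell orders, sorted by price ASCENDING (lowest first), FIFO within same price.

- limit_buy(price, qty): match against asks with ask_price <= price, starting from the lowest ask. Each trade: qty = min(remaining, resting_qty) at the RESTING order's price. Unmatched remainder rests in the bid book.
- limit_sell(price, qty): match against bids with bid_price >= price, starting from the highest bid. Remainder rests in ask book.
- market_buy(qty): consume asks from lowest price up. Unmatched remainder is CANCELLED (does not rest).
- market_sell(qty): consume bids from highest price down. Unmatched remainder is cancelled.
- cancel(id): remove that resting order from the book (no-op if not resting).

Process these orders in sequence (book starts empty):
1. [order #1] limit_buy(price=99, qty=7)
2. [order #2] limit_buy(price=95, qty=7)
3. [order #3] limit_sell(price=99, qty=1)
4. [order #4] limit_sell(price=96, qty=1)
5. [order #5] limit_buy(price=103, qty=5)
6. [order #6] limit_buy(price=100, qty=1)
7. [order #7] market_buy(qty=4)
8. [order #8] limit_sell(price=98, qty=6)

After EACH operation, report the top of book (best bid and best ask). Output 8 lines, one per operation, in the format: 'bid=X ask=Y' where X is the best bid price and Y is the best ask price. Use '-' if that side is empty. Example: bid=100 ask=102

Answer: bid=99 ask=-
bid=99 ask=-
bid=99 ask=-
bid=99 ask=-
bid=103 ask=-
bid=103 ask=-
bid=103 ask=-
bid=99 ask=-

Derivation:
After op 1 [order #1] limit_buy(price=99, qty=7): fills=none; bids=[#1:7@99] asks=[-]
After op 2 [order #2] limit_buy(price=95, qty=7): fills=none; bids=[#1:7@99 #2:7@95] asks=[-]
After op 3 [order #3] limit_sell(price=99, qty=1): fills=#1x#3:1@99; bids=[#1:6@99 #2:7@95] asks=[-]
After op 4 [order #4] limit_sell(price=96, qty=1): fills=#1x#4:1@99; bids=[#1:5@99 #2:7@95] asks=[-]
After op 5 [order #5] limit_buy(price=103, qty=5): fills=none; bids=[#5:5@103 #1:5@99 #2:7@95] asks=[-]
After op 6 [order #6] limit_buy(price=100, qty=1): fills=none; bids=[#5:5@103 #6:1@100 #1:5@99 #2:7@95] asks=[-]
After op 7 [order #7] market_buy(qty=4): fills=none; bids=[#5:5@103 #6:1@100 #1:5@99 #2:7@95] asks=[-]
After op 8 [order #8] limit_sell(price=98, qty=6): fills=#5x#8:5@103 #6x#8:1@100; bids=[#1:5@99 #2:7@95] asks=[-]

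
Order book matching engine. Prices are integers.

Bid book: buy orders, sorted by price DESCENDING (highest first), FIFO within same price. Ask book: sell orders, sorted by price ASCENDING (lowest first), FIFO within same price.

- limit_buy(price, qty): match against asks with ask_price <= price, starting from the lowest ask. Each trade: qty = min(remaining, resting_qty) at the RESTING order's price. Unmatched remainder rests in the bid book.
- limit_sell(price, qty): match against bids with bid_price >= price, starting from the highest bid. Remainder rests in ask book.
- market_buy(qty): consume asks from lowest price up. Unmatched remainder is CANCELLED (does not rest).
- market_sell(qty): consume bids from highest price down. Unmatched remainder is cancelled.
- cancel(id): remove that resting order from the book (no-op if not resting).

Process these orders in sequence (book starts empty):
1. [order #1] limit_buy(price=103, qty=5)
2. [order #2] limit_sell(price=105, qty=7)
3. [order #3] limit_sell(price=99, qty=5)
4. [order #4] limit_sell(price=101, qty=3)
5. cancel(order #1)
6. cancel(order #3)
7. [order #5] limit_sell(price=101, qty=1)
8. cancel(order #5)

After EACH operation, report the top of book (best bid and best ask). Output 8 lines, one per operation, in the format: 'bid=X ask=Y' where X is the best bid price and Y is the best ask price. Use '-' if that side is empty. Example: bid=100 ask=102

After op 1 [order #1] limit_buy(price=103, qty=5): fills=none; bids=[#1:5@103] asks=[-]
After op 2 [order #2] limit_sell(price=105, qty=7): fills=none; bids=[#1:5@103] asks=[#2:7@105]
After op 3 [order #3] limit_sell(price=99, qty=5): fills=#1x#3:5@103; bids=[-] asks=[#2:7@105]
After op 4 [order #4] limit_sell(price=101, qty=3): fills=none; bids=[-] asks=[#4:3@101 #2:7@105]
After op 5 cancel(order #1): fills=none; bids=[-] asks=[#4:3@101 #2:7@105]
After op 6 cancel(order #3): fills=none; bids=[-] asks=[#4:3@101 #2:7@105]
After op 7 [order #5] limit_sell(price=101, qty=1): fills=none; bids=[-] asks=[#4:3@101 #5:1@101 #2:7@105]
After op 8 cancel(order #5): fills=none; bids=[-] asks=[#4:3@101 #2:7@105]

Answer: bid=103 ask=-
bid=103 ask=105
bid=- ask=105
bid=- ask=101
bid=- ask=101
bid=- ask=101
bid=- ask=101
bid=- ask=101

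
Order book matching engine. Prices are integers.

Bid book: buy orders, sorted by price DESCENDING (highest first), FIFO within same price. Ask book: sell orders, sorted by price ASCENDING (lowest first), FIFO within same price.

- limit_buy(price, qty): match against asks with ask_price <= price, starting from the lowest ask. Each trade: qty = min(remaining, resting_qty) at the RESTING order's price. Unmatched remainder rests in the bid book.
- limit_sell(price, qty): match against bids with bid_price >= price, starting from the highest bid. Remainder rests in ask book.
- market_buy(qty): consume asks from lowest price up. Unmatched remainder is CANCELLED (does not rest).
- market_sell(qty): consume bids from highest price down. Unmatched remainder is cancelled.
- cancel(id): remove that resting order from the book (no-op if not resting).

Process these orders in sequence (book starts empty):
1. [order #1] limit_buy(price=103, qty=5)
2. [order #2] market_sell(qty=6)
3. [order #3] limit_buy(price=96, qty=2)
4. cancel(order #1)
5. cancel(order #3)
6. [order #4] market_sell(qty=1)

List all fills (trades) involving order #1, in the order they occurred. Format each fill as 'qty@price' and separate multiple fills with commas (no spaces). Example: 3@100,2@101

After op 1 [order #1] limit_buy(price=103, qty=5): fills=none; bids=[#1:5@103] asks=[-]
After op 2 [order #2] market_sell(qty=6): fills=#1x#2:5@103; bids=[-] asks=[-]
After op 3 [order #3] limit_buy(price=96, qty=2): fills=none; bids=[#3:2@96] asks=[-]
After op 4 cancel(order #1): fills=none; bids=[#3:2@96] asks=[-]
After op 5 cancel(order #3): fills=none; bids=[-] asks=[-]
After op 6 [order #4] market_sell(qty=1): fills=none; bids=[-] asks=[-]

Answer: 5@103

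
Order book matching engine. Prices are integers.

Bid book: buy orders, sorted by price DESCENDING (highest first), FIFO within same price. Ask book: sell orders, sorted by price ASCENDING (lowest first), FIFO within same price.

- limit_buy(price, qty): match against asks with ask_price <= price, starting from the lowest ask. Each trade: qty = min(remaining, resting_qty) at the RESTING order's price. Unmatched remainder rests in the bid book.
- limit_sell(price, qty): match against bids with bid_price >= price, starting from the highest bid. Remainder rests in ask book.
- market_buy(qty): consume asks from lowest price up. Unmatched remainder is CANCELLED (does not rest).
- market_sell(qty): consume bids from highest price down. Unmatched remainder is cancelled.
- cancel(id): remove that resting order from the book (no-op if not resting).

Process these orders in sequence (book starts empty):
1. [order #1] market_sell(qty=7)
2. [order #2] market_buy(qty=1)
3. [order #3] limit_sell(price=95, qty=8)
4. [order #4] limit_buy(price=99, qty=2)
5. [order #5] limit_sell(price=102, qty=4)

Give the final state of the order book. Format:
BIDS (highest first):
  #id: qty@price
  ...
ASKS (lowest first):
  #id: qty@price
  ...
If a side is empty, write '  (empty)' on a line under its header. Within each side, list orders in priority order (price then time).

Answer: BIDS (highest first):
  (empty)
ASKS (lowest first):
  #3: 6@95
  #5: 4@102

Derivation:
After op 1 [order #1] market_sell(qty=7): fills=none; bids=[-] asks=[-]
After op 2 [order #2] market_buy(qty=1): fills=none; bids=[-] asks=[-]
After op 3 [order #3] limit_sell(price=95, qty=8): fills=none; bids=[-] asks=[#3:8@95]
After op 4 [order #4] limit_buy(price=99, qty=2): fills=#4x#3:2@95; bids=[-] asks=[#3:6@95]
After op 5 [order #5] limit_sell(price=102, qty=4): fills=none; bids=[-] asks=[#3:6@95 #5:4@102]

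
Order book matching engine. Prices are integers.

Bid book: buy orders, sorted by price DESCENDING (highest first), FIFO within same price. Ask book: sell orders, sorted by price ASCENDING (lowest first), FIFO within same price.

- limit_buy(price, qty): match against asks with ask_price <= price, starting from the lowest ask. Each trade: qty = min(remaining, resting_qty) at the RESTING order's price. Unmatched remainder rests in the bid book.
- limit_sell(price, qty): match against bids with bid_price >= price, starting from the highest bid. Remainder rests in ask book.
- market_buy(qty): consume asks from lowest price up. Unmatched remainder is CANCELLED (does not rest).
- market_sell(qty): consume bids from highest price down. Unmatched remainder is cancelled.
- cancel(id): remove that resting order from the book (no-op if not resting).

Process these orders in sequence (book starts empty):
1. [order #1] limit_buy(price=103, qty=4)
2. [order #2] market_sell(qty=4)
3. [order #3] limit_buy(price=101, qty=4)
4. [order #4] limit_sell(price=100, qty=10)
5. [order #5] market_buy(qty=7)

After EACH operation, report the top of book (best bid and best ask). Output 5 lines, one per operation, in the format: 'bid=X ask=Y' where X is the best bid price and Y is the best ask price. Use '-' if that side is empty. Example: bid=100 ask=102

After op 1 [order #1] limit_buy(price=103, qty=4): fills=none; bids=[#1:4@103] asks=[-]
After op 2 [order #2] market_sell(qty=4): fills=#1x#2:4@103; bids=[-] asks=[-]
After op 3 [order #3] limit_buy(price=101, qty=4): fills=none; bids=[#3:4@101] asks=[-]
After op 4 [order #4] limit_sell(price=100, qty=10): fills=#3x#4:4@101; bids=[-] asks=[#4:6@100]
After op 5 [order #5] market_buy(qty=7): fills=#5x#4:6@100; bids=[-] asks=[-]

Answer: bid=103 ask=-
bid=- ask=-
bid=101 ask=-
bid=- ask=100
bid=- ask=-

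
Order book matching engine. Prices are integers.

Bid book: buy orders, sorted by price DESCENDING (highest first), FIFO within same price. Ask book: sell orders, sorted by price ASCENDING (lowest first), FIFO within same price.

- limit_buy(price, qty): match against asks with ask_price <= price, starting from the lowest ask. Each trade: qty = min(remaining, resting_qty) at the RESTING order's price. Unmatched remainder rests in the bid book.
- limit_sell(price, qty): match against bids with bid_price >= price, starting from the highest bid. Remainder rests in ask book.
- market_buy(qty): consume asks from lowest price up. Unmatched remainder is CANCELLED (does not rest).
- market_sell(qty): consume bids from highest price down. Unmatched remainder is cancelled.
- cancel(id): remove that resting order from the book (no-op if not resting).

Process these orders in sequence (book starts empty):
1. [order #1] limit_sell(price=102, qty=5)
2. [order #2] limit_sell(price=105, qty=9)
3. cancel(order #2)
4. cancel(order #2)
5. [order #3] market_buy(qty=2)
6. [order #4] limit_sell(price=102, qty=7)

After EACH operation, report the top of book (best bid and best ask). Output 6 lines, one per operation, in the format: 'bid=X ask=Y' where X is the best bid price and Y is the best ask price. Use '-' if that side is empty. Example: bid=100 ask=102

After op 1 [order #1] limit_sell(price=102, qty=5): fills=none; bids=[-] asks=[#1:5@102]
After op 2 [order #2] limit_sell(price=105, qty=9): fills=none; bids=[-] asks=[#1:5@102 #2:9@105]
After op 3 cancel(order #2): fills=none; bids=[-] asks=[#1:5@102]
After op 4 cancel(order #2): fills=none; bids=[-] asks=[#1:5@102]
After op 5 [order #3] market_buy(qty=2): fills=#3x#1:2@102; bids=[-] asks=[#1:3@102]
After op 6 [order #4] limit_sell(price=102, qty=7): fills=none; bids=[-] asks=[#1:3@102 #4:7@102]

Answer: bid=- ask=102
bid=- ask=102
bid=- ask=102
bid=- ask=102
bid=- ask=102
bid=- ask=102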